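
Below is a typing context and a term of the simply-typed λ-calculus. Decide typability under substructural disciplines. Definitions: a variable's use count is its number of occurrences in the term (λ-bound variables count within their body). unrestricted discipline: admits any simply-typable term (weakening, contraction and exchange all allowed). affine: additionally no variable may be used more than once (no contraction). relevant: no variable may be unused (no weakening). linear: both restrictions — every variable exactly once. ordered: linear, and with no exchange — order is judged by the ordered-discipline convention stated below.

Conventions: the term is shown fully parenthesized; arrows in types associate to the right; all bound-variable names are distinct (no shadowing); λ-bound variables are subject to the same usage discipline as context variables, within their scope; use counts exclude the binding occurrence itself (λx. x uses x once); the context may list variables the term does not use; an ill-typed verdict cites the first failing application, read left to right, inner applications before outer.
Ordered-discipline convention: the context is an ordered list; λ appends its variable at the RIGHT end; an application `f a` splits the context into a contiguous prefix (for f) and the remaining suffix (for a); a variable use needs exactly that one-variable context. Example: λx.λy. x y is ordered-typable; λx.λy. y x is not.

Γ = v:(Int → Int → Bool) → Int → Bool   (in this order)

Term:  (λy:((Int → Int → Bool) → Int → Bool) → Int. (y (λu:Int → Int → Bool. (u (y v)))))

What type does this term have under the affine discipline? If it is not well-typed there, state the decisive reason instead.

not well-typed under affine — repeated use of y ×2
counts: v: 1; y (bound): 2; u (bound): 1
order of uses: y, u, y, v
typing: ✓ — (((Int → Int → Bool) → Int → Bool) → Int) → Int
per-discipline verdicts: ordered ✗; linear ✗; affine ✗; relevant ✓; unrestricted ✓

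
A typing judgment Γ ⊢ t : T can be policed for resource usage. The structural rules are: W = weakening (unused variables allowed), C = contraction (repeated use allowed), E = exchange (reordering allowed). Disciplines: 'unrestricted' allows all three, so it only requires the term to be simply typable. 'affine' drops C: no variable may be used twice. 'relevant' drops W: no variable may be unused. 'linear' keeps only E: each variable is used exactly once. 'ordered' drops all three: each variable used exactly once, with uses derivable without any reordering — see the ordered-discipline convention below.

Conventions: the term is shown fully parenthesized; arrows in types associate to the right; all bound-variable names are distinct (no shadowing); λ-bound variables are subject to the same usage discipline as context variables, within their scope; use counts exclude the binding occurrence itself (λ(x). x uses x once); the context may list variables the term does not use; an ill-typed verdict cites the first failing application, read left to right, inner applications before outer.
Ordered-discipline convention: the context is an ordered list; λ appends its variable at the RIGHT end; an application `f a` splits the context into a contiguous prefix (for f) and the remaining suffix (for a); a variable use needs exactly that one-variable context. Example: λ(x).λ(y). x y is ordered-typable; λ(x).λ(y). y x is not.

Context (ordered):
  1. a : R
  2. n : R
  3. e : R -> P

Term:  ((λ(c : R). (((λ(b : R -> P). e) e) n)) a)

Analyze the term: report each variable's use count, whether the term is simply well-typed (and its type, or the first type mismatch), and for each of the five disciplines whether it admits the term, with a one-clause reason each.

usage: a=1; n=1; e=2; c [bound]=0; b [bound]=0
uses in reading order: e, e, n, a
typing: well-typed — term : P
ordered ✗ (repeated use of e ×2; c, b never used (weakening))
linear ✗ (repeated use of e ×2; c, b never used (weakening))
affine ✗ (repeated use of e ×2)
relevant ✗ (c, b never used (weakening))
unrestricted ✓ (typability at P is all that's needed)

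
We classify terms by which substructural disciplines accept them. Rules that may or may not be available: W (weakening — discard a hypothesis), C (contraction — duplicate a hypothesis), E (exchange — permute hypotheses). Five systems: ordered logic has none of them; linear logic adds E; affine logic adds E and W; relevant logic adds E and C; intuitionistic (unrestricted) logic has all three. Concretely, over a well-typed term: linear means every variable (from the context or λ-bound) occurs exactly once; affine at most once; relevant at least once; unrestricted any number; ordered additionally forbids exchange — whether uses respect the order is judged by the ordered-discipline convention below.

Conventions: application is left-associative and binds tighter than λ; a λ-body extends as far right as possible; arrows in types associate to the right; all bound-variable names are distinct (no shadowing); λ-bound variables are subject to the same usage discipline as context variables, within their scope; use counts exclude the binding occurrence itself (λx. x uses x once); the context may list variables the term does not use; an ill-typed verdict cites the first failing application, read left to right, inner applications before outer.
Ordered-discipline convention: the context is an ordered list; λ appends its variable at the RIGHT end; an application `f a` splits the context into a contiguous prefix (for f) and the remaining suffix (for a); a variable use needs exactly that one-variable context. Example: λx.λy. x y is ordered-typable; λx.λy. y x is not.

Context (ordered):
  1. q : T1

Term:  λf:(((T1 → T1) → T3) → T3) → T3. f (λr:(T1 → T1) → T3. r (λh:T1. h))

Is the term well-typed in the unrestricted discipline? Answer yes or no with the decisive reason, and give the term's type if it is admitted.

yes — typability at ((((T1 → T1) → T3) → T3) → T3) → T3 is all that's needed; term : ((((T1 → T1) → T3) → T3) → T3) → T3
counts: q=0; f [bound]=1; r [bound]=1; h [bound]=1
use order (left to right): f, r, h
typing: ✓ — ((((T1 → T1) → T3) → T3) → T3) → T3
per-discipline verdicts: ordered ✗, linear ✗, affine ✓, relevant ✗, unrestricted ✓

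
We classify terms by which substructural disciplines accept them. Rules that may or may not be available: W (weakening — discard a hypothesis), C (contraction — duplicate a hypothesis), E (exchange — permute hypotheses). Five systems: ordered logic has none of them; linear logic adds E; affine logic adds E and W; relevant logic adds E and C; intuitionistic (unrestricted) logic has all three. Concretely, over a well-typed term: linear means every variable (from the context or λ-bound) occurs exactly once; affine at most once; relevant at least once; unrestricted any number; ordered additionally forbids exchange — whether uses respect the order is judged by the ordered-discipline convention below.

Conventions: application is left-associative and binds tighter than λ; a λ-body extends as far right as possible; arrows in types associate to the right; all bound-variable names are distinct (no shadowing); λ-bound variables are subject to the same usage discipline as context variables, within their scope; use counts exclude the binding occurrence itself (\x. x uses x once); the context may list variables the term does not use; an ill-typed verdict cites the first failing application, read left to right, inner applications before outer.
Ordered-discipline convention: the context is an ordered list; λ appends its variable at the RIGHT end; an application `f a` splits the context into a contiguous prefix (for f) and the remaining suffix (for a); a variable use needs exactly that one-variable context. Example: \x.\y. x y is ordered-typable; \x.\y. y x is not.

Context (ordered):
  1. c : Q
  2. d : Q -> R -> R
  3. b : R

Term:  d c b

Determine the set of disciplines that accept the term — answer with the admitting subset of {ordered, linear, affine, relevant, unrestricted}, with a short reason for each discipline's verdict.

admitted by: linear, affine, relevant, unrestricted
variable uses: c ×1, d ×1, b ×1
use order (left to right): d, c, b
typing: ✓ — R
ordered ✗ (no contiguous prefix/suffix split fits d, c, b)
linear ✓ (c, d, b: one use apiece)
affine ✓ (none of c, d, b used more than once)
relevant ✓ (at least one use each (c, d, b))
unrestricted ✓ (typability at R is all that's needed)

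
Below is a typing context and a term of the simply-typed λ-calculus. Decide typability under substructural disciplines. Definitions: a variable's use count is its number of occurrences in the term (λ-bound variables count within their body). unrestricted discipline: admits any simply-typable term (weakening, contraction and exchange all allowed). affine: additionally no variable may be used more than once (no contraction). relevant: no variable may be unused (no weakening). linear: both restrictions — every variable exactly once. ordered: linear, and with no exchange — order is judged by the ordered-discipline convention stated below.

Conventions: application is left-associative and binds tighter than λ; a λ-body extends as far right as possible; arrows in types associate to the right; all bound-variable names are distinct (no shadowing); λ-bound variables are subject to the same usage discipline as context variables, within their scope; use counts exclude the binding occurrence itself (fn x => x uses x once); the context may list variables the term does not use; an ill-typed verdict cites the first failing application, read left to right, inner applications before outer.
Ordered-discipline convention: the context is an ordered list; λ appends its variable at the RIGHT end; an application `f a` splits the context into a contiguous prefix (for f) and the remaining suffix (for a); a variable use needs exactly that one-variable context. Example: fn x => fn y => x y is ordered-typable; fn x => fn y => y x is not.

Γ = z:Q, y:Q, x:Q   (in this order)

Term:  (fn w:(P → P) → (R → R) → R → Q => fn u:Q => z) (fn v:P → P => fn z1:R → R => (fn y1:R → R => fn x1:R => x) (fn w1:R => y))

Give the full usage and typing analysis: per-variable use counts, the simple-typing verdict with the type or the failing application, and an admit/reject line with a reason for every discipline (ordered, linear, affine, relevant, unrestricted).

counts: z=1; y=1; x=1; w (bound)=0; u (bound)=0; v (bound)=0; z1 (bound)=0; y1 (bound)=0; x1 (bound)=0; w1 (bound)=0
use order (left to right): z, x, y
typing: ill-typed: an application expects R → R but receives R → Q
ordered: ✗ — not simply typable
linear: ✗ — fails simple typing
affine: ✗ — a type mismatch blocks all five
relevant: ✗ — the type mismatch rejects it
unrestricted: ✗ — not simply typable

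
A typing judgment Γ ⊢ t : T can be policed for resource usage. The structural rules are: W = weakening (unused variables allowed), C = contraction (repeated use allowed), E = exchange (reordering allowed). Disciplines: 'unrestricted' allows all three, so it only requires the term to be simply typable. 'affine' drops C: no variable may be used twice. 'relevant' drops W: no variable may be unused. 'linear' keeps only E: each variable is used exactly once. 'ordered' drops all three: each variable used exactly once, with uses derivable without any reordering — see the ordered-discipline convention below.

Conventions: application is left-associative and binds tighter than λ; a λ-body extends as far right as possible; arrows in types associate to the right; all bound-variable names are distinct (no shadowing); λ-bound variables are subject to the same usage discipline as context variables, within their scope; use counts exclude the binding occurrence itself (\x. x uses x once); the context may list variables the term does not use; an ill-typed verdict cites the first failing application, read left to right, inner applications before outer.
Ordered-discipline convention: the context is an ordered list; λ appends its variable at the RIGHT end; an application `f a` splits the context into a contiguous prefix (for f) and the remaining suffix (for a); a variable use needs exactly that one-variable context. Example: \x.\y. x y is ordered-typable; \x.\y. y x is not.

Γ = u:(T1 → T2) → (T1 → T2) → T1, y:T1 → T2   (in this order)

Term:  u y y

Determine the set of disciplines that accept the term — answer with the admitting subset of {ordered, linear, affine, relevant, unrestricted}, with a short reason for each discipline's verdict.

admitted in: relevant, unrestricted
variable uses: u ×1; y ×2
left-to-right use order: u, y, y
typing: the term checks, with type T1
ordered: ✗, y ×2 used more than once (contraction)
linear: ✗, y ×2 used more than once (contraction)
affine: ✗, y ×2 used more than once (contraction)
relevant: ✓, none of u, y goes unused
unrestricted: ✓, typability at T1 is all that's needed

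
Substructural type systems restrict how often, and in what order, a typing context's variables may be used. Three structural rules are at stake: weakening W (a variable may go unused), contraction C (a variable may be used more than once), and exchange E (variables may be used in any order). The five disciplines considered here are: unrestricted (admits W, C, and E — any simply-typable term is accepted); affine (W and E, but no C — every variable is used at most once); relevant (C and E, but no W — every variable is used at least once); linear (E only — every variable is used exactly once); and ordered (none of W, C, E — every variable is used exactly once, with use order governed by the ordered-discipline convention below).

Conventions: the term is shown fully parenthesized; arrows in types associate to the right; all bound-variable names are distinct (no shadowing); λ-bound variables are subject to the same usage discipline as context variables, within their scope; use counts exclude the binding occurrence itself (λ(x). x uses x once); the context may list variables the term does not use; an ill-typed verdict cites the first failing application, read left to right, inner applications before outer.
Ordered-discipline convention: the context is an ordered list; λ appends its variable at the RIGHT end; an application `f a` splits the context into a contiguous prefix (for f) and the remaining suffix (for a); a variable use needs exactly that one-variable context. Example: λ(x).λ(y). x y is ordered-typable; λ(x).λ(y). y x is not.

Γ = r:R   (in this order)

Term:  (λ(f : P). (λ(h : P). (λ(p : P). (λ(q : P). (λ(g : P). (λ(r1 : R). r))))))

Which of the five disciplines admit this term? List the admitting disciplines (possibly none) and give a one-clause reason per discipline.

accepted by: affine, unrestricted
usage: r ×1, f (bound) ×0, h (bound) ×0, p (bound) ×0, q (bound) ×0, g (bound) ×0, r1 (bound) ×0
order of uses: r
typing: well-typed at P -> P -> P -> P -> P -> R -> R
ordered ✗ (f, h, p, q, g, r1 never used (weakening))
linear ✗ (f, h, p, q, g, r1 never used (weakening))
affine ✓ (none of r, f, h, p, q, g, r1 used more than once)
relevant ✗ (f, h, p, q, g, r1 never used (weakening))
unrestricted ✓ (typability at P -> P -> P -> P -> P -> R -> R is all that's needed)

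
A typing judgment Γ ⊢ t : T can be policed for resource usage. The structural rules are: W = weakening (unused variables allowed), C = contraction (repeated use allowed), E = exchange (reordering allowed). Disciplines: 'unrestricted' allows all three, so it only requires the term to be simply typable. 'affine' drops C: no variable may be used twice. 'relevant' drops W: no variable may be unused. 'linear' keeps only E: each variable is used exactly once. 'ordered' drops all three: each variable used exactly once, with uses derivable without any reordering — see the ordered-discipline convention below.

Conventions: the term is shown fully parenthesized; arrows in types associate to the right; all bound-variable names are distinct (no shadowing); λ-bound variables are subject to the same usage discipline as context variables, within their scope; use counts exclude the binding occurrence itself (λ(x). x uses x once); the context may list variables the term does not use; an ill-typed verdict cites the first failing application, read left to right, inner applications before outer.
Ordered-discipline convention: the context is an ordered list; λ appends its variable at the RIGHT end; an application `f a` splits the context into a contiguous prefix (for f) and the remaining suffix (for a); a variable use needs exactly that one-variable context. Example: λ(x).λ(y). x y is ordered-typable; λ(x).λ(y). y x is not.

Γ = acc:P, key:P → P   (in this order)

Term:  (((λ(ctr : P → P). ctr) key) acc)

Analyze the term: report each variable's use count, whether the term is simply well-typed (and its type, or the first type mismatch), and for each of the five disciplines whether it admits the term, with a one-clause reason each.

variable uses: acc ×1, key ×1, ctr (bound) ×1
left-to-right use order: ctr, key, acc
typing: well-typed at P
ordered: ✗, no contiguous prefix/suffix split fits ctr, key, acc
linear: ✓, exactly-once usage across acc, key, ctr
affine: ✓, at most one use each (acc, key, ctr)
relevant: ✓, every one of acc, key, ctr appears
unrestricted: ✓, type-checks (P) and nothing is barred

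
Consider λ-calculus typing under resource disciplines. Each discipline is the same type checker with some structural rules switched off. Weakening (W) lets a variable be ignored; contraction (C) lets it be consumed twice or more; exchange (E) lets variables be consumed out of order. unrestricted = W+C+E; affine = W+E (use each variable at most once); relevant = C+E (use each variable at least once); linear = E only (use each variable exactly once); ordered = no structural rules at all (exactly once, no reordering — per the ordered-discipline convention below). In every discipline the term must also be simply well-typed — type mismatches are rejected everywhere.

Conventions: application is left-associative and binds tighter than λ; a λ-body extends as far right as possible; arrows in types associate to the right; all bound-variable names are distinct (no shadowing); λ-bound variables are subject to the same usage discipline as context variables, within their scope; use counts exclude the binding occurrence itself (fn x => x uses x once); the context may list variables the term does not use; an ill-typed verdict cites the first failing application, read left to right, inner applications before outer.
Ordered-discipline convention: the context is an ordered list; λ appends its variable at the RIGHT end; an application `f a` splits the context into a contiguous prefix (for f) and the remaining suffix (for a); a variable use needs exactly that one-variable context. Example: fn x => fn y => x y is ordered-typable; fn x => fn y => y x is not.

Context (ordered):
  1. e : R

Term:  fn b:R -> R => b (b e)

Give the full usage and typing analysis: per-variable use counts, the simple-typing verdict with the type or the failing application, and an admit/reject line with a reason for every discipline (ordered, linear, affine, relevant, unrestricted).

variable uses: e: 1×; b (λ-bound): 2×
order of uses: b, b, e
typing: the term checks, with type (R -> R) -> R
ordered: ✗, b ×2 used more than once (contraction)
linear: ✗, b ×2 used more than once (contraction)
affine: ✗, b ×2 used more than once (contraction)
relevant: ✓, every one of e, b appears
unrestricted: ✓, typability at (R -> R) -> R is all that's needed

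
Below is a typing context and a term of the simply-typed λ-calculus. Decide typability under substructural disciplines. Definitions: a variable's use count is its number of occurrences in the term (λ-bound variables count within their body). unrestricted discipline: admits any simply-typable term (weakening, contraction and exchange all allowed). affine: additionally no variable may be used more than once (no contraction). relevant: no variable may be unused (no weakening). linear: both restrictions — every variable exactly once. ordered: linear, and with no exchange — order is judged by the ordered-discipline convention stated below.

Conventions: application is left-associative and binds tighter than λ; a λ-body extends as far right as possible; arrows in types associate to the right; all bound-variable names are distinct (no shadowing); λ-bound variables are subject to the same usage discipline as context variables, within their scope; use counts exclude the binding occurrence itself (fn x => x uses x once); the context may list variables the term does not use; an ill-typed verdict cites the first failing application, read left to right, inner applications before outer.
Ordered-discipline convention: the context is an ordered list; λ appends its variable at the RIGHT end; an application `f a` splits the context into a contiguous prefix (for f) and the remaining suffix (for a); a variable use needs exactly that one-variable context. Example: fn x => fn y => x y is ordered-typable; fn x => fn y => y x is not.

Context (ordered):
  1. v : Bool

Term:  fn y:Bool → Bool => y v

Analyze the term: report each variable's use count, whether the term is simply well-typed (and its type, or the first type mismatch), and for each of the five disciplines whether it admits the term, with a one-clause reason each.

use counts: v: 1×; y [bound]: 1×
uses in reading order: y, v
typing: well-typed at (Bool → Bool) → Bool
ordered: ✗, no ordered split (uses run y, v)
linear: ✓, each of v, y used exactly once
affine: ✓, no duplicate uses among v, y
relevant: ✓, v, y: all used, weakening unneeded
unrestricted: ✓, typability at (Bool → Bool) → Bool is all that's needed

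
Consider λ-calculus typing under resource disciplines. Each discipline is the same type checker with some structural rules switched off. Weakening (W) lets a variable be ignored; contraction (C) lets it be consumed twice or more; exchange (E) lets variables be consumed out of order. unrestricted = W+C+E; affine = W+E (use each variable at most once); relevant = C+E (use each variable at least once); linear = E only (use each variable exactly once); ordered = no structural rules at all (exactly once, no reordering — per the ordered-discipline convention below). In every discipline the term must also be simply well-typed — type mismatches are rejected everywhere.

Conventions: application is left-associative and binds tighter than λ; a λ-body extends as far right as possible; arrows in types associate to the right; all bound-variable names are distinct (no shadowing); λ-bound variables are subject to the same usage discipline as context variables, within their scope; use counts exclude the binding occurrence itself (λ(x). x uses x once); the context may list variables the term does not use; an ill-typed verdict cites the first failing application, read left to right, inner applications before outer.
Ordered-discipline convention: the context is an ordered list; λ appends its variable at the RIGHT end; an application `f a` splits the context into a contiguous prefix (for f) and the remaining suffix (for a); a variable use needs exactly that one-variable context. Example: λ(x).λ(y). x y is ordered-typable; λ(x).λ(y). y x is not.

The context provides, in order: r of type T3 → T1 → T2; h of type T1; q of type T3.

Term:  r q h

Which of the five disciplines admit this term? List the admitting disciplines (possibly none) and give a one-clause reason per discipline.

admitted by: linear, affine, relevant, unrestricted
use counts: r=1, h=1, q=1
uses in reading order: r, q, h
typing: well-typed at T2
ordered: ✗, no ordered split (uses run r, q, h)
linear: ✓, single use per variable (r, h, q)
affine: ✓, at most one use each (r, h, q)
relevant: ✓, none of r, h, q goes unused
unrestricted: ✓, simply typable at T2; W, C, E all held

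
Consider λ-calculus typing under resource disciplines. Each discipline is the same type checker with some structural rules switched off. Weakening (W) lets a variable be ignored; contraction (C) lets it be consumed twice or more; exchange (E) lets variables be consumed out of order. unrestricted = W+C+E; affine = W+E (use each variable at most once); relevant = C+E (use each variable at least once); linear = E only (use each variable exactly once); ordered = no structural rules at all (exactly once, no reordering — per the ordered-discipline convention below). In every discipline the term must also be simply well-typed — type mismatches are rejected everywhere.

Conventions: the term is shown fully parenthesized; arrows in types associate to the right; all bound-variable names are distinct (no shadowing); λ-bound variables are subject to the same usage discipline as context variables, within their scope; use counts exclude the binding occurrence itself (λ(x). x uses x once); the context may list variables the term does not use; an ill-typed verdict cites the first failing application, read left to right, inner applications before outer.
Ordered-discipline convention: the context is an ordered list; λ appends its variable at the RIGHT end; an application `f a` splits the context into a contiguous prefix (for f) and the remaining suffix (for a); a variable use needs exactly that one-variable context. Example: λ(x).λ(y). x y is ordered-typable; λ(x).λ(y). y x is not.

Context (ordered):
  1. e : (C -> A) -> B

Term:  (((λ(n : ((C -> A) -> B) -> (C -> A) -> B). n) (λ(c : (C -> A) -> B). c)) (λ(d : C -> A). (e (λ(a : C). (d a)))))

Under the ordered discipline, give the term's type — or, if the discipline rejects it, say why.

term : (C -> A) -> B
variable uses: e: 1, n (λ-bound): 1, c (λ-bound): 1, d (λ-bound): 1, a (λ-bound): 1
left-to-right use order: n, c, e, d, a
typing: ✓ — (C -> A) -> B
summary: ordered ✓ · linear ✓ · affine ✓ · relevant ✓ · unrestricted ✓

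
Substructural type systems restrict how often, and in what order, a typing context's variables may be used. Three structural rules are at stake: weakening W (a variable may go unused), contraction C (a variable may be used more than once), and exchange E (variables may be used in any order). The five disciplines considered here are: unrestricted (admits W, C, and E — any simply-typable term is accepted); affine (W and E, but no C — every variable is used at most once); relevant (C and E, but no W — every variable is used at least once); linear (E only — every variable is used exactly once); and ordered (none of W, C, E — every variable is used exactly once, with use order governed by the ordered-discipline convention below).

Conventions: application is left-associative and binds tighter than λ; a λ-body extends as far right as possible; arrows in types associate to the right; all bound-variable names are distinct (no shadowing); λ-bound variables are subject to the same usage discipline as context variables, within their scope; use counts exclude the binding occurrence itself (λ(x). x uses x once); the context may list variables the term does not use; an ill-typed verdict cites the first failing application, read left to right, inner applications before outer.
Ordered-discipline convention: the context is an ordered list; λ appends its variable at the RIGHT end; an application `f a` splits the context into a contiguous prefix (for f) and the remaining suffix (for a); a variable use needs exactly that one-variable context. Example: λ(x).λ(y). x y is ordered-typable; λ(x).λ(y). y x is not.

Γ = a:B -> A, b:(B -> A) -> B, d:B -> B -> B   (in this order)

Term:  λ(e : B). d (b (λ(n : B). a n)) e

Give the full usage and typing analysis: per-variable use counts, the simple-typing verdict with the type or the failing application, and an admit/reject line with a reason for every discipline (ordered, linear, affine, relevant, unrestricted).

counts: a=1; b=1; d=1; e (λ-bound)=1; n (λ-bound)=1
use order (left to right): d, b, a, n, e
typing: well-typed — term : B -> B
ordered: ✗, no ordered split (uses run d, b, a, n, e)
linear: ✓, exactly-once usage across a, b, d, e, n
affine: ✓, a, b, d, e, n: no repeats, contraction unneeded
relevant: ✓, a, b, d, e, n: all used, weakening unneeded
unrestricted: ✓, type-checks (B -> B) and nothing is barred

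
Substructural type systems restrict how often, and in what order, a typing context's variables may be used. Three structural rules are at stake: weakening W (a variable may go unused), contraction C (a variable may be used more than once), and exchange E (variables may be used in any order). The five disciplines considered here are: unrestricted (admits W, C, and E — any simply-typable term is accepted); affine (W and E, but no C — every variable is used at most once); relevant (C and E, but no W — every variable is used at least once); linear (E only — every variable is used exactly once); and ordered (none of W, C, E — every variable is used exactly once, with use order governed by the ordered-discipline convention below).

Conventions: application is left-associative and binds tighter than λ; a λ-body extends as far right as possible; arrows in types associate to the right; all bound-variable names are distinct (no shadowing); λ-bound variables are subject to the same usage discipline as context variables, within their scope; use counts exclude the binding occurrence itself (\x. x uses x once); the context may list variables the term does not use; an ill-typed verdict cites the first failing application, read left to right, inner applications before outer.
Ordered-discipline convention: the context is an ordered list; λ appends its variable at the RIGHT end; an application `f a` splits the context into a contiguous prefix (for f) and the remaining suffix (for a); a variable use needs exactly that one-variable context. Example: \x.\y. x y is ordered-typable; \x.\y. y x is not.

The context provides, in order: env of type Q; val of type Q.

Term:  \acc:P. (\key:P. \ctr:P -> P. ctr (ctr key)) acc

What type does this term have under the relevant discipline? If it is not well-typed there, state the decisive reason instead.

not well-typed under relevant — needs weakening: env, val unused
usage: env: 0, val: 0, acc (λ-bound): 1, key (λ-bound): 1, ctr (λ-bound): 2
left-to-right use order: ctr, ctr, key, acc
typing: ✓ — P -> (P -> P) -> P
across the five disciplines: ordered ✗, linear ✗, affine ✗, relevant ✗, unrestricted ✓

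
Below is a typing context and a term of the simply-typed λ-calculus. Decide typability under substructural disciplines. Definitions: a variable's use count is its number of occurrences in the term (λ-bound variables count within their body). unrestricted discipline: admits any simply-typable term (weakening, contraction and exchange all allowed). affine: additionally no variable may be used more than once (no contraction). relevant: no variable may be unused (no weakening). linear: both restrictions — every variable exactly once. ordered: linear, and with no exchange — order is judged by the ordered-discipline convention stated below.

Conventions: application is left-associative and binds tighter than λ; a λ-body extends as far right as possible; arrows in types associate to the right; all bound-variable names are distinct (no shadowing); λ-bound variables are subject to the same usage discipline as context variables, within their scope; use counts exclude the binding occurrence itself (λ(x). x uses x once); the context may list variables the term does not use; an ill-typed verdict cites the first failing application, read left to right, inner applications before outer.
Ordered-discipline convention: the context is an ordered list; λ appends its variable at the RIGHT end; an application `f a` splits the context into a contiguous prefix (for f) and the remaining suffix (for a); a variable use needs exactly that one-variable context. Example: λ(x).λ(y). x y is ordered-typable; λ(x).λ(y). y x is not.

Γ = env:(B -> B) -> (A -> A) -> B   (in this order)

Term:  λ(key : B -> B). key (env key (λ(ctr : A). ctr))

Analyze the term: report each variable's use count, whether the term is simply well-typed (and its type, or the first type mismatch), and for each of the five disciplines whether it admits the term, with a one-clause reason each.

usage: env ×1, key (bound) ×2, ctr (bound) ×1
uses in reading order: key, env, key, ctr
typing: the term checks, with type (B -> B) -> B
ordered: ✗ — needs contraction — key ×2
linear: ✗ — needs contraction — key ×2
affine: ✗ — needs contraction — key ×2
relevant: ✓ — at least one use each (env, key, ctr)
unrestricted: ✓ — well-typed at (B -> B) -> B; no restrictions here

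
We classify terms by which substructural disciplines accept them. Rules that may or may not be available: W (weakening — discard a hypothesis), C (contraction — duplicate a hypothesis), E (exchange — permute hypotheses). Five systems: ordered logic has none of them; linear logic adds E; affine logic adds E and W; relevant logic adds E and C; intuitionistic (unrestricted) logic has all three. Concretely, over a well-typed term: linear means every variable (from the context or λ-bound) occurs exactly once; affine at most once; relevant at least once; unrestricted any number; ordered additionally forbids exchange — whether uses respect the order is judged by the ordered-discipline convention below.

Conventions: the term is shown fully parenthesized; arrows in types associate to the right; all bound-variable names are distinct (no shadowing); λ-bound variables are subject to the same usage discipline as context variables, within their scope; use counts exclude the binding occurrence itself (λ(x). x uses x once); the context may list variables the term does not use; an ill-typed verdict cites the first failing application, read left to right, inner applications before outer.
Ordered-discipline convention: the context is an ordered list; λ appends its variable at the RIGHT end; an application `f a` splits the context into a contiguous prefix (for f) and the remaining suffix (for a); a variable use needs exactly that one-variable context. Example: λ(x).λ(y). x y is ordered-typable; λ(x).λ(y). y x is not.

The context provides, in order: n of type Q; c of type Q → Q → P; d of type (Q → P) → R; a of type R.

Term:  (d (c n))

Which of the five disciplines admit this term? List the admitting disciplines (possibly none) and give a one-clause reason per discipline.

admitted by: affine, unrestricted
use counts: n ×1, c ×1, d ×1, a ×0
use order (left to right): d, c, n
typing: well-typed — term : R
ordered ✗ (unused: a — weakening required)
linear ✗ (unused: a — weakening required)
affine ✓ (no duplicate uses among n, c, d, a)
relevant ✗ (unused: a — weakening required)
unrestricted ✓ (type-checks (R) and nothing is barred)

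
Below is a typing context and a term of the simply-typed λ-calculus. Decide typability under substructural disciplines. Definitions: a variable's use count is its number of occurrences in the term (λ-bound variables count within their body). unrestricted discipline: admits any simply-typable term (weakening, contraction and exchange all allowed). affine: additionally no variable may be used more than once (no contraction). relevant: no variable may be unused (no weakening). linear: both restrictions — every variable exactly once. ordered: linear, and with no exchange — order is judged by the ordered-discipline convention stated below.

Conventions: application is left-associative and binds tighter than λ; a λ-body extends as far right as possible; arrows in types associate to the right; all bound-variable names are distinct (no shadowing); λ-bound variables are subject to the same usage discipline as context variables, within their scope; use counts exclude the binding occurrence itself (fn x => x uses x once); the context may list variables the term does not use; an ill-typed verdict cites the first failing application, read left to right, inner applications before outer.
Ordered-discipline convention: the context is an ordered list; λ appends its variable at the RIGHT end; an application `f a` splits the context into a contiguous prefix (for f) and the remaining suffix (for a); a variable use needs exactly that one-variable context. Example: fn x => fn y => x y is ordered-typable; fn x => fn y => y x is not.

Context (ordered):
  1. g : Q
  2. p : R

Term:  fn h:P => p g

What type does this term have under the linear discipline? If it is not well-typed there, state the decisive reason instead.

not well-typed under linear — fails simple typing
use counts: g: 1, p: 1, h (λ-bound): 0
left-to-right use order: p, g
typing: ill-typed: non-function type R applied to an argument
summary: ordered ✗ | linear ✗ | affine ✗ | relevant ✗ | unrestricted ✗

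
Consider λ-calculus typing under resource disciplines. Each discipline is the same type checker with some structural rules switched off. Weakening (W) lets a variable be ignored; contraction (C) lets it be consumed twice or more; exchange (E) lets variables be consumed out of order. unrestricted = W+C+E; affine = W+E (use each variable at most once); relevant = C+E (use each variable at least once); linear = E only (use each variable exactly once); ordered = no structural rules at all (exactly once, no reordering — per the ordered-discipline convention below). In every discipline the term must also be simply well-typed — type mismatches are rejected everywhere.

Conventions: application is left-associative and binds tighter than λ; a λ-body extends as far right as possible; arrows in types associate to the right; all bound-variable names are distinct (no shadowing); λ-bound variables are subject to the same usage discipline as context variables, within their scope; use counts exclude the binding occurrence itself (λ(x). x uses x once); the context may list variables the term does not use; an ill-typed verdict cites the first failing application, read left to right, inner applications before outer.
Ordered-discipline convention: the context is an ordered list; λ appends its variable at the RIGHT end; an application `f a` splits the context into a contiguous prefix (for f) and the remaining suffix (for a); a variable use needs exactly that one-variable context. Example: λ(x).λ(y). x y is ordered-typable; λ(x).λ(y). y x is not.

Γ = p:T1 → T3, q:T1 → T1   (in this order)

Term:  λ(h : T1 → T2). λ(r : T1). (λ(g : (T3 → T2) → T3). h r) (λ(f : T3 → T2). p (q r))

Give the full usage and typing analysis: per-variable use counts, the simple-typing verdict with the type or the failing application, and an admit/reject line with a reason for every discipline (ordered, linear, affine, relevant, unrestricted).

variable uses: p=1, q=1, h (λ-bound)=1, r (λ-bound)=2, g (λ-bound)=0, f (λ-bound)=0
uses in reading order: h, r, p, q, r
typing: well-typed at (T1 → T2) → T1 → T2
ordered ✗ (uses contraction: r ×2; unused: g, f — weakening required)
linear ✗ (uses contraction: r ×2; unused: g, f — weakening required)
affine ✗ (uses contraction: r ×2)
relevant ✗ (unused: g, f — weakening required)
unrestricted ✓ (type-checks ((T1 → T2) → T1 → T2) and nothing is barred)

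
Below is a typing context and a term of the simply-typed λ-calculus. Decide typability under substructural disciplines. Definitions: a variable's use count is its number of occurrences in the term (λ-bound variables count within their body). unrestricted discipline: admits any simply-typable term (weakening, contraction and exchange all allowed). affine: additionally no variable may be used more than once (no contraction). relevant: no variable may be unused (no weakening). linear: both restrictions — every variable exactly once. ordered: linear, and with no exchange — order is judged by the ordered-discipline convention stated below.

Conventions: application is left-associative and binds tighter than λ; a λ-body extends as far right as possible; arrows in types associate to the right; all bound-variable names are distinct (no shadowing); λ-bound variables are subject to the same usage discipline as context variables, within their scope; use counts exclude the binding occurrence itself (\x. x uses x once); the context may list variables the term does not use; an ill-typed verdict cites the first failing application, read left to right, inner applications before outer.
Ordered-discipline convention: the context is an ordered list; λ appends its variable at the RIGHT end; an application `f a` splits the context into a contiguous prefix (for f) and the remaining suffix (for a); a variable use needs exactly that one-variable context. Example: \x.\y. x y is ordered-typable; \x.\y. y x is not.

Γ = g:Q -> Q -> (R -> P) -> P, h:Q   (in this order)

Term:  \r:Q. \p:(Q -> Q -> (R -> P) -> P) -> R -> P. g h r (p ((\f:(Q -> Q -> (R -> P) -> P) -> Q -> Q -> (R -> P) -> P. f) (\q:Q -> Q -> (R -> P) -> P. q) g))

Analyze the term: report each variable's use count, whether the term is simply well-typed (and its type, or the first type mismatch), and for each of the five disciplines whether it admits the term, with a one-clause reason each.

use counts: g ×2; h ×1; r (λ-bound) ×1; p (λ-bound) ×1; f (λ-bound) ×1; q (λ-bound) ×1
order of uses: g, h, r, p, f, q, g
typing: well-typed at Q -> ((Q -> Q -> (R -> P) -> P) -> R -> P) -> P
ordered ✗ (uses contraction: g ×2)
linear ✗ (uses contraction: g ×2)
affine ✗ (uses contraction: g ×2)
relevant ✓ (every one of g, h, r, p, f, q appears)
unrestricted ✓ (simply typable at Q -> ((Q -> Q -> (R -> P) -> P) -> R -> P) -> P; W, C, E all held)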